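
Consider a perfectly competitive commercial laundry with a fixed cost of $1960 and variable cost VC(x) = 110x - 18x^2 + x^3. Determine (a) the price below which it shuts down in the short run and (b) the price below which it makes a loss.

Shutdown price = $29; break-even price = $194

AVC = 110 - 18x + x^2; minimized at x = 9, giving min AVC = $29. That is the shutdown price.
ATC = 1960/x + 110 - 18x + x^2. Setting dATC/dx = −1960/x^2 − 18 + 2x = 0 gives x = 14 (since 2·14^3 − 18·14^2 = 1960).
min ATC = 1960/14 + 110 − 18·14 + 14^2 = $194. That is the break-even price.
For $29 ≤ P < $194 the firm produces at a loss; below $29 it shuts down.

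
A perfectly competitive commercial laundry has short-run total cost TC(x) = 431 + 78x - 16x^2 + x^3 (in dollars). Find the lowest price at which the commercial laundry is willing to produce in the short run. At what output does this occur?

Short-run supply begins at min AVC. From VC = 78x - 16x^2 + x^3, AVC = 78 - 16x + x^2.
dAVC/dx = -16 + 2x = 0 gives x = 8. min AVC = 78 - 16·8 + 8^2 = 14.
So the shutdown price is $14.

$14 per unit, at x = 8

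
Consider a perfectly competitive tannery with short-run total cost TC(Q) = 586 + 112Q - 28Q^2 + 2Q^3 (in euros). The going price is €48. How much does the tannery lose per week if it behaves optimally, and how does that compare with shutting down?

AVC = 112 - 28Q + 2Q^2 has its minimum €14 at Q = 7; price €48 clears that bar, so the firm operates.
MC = 112 - 56Q + 6Q^2. Setting P = MC and taking the root on the rising branch gives Q* = 8.
TR = 48·8 = 384. TC = 586 + 128 = 714. Profit = 384 − 714 = -€330.
That loss of €330 beats the €586 the firm would lose by shutting down; producing recovers €256 of fixed cost.

Profit = -€330 at Q = 8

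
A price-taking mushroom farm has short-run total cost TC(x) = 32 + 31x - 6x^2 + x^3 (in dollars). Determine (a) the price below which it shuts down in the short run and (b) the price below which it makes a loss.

Shutdown price = min AVC. AVC = 31 - 6x + x^2, with vertex at x = 3 and minimum $22.
ATC = 32/x + 31 - 6x + x^2. Setting dATC/dx = −32/x^2 − 6 + 2x = 0 gives x = 4 (since 2·4^3 − 6·4^2 = 32).
min ATC = 32/4 + 31 − 6·4 + 4^2 = $31. That is the break-even price.
For $22 ≤ P < $31 the firm produces at a loss; below $22 it shuts down.

Shutdown price = $22; break-even price = $31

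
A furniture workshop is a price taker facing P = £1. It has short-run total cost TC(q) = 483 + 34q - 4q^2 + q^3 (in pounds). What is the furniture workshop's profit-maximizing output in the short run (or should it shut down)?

Strip out fixed cost: VC = 34q - 4q^2 + q^3. Then AVC = 34 - 4q + q^2 and MC = 34 - 8q + 3q^2.
The AVC parabola has its vertex at q = 4/2 = 2, where AVC = 34 - 4·2 + 2^2 = £30.
With P < min AVC (£1 < £30), every unit sold adds to the loss.
Best response: produce nothing and absorb the £483 fixed cost.

Shut down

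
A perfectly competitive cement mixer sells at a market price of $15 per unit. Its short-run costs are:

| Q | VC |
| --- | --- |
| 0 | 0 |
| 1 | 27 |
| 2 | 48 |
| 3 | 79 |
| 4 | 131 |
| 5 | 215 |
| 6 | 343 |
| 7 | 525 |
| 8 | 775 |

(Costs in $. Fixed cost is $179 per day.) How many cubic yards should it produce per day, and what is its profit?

Q = 0 (shut down); profit = -$179

Profit at each row (π = 15Q − TC): Q=0: -179; Q=1: -191; Q=2: -197; Q=3: -213; Q=4: -250; Q=5: -319; Q=6: -432; Q=7: -599; Q=8: -834.
Profit is highest at Q = 0. Equivalently, the lowest AVC in the table is 48/2 ≈ $24 at Q = 2, and P = $15 falls below it — price never covers variable cost, so the firm shuts down and loses only its fixed cost.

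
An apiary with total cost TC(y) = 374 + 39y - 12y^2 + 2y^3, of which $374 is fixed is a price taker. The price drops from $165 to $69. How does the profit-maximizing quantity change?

Output falls from 7 to 5

MC = 39 - 24y + 6y^2; the shutdown threshold is min AVC = $21 (at y = 3).
At P = $165 ≥ min AVC, set P = MC on the rising branch: y = 7.
At P = $69 ≥ min AVC, set P = MC: y = 5. The firm stays open but cuts output.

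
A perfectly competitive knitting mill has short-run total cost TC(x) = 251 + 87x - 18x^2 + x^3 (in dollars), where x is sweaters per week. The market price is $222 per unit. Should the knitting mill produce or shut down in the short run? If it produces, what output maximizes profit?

Strip out fixed cost: VC = 87x - 18x^2 + x^3. Then AVC = 87 - 18x + x^2 and MC = 87 - 36x + 3x^2.
AVC hits its minimum where MC = AVC, at x = 9, giving min AVC = 87 - 18·9 + 9^2 = $6.
Since P = $222 ≥ min AVC = $6, price covers variable cost and the firm should produce.
Solving P = MC: -135 - 36x + 3x^2 = 0 ⇒ x = -3 or 15. On the upward-sloping branch, x* = 15.
Check: AVC at x = 15 is $42 ≤ P, so revenue covers variable cost.
Profit = P·x − TC = 222·15 − 881 = $2449.

Produce at x = 15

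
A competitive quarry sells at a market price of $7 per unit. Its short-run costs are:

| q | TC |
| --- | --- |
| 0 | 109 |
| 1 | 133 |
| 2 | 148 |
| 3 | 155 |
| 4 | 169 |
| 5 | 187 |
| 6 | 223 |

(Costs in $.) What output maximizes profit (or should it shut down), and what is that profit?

q = 0 (shut down); profit = -$109

Tabulate TR − TC: q=0: -109; q=1: -126; q=2: -134; q=3: -134; q=4: -141; q=5: -152; q=6: -181.
Profit is highest at q = 0. Equivalently, the lowest AVC in the table is 60/4 ≈ $15 at q = 4, and P = $7 falls below it — price never covers variable cost, so the firm shuts down and loses only its fixed cost.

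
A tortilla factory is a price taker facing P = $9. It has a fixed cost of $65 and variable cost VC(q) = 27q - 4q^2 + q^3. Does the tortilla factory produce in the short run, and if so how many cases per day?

Shut down

Strip out fixed cost: VC = 27q - 4q^2 + q^3. Then AVC = 27 - 4q + q^2 and MC = 27 - 8q + 3q^2.
The AVC parabola has its vertex at q = 4/2 = 2, where AVC = 27 - 4·2 + 2^2 = $23.
Since P = $9 < min AVC = $23, price fails to cover variable cost at any output.
Shutting down limits the loss to fixed cost, $65.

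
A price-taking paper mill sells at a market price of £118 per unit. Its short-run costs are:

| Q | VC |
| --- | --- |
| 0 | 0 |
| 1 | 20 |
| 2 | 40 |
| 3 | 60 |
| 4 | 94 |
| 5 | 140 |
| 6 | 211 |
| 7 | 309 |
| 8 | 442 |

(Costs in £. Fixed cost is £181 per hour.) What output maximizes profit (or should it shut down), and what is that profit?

Q = 7; profit = £336

Profit at each row (π = 118Q − TC): Q=0: -181; Q=1: -83; Q=2: 15; Q=3: 113; Q=4: 197; Q=5: 269; Q=6: 316; Q=7: 336; Q=8: 321.
Profit is maximized at Q = 7. AVC there is 309/7 = £44.14 ≤ P, so producing beats shutting down (which would give -£181).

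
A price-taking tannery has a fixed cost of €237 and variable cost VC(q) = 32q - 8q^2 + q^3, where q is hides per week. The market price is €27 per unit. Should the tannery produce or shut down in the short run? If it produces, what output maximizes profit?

Produce at q = 5

Variable cost is VC = 32q - 8q^2 + q^3, so AVC = VC/q = 32 - 8q + q^2 and MC = dTC/dq = 32 - 16q + 3q^2.
AVC is minimized where dAVC/dq = -8 + 2q = 0, at q = 4; min AVC = 32 - 8·4 + 4^2 = €16.
P = €27 exceeds min AVC = €16, so the firm stays open.
P = MC gives 5 - 16q + 3q^2 = 0, with roots 1/3 and 5. Take the larger (rising MC): q* = 5.
Check: AVC at q = 5 is €17 ≤ P, so revenue covers variable cost.
Profit = P·q − TC = 27·5 − 322 = -€187, a loss, but smaller than the €237 fixed cost the firm would lose by shutting down.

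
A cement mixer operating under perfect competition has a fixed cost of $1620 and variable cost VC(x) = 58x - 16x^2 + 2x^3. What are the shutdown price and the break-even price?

Shutdown price = $26; break-even price = $256

AVC = 58 - 16x + 2x^2; minimized at x = 4, giving min AVC = $26. That is the shutdown price.
ATC = 1620/x + 58 - 16x + 2x^2. Setting dATC/dx = −1620/x^2 − 16 + 4x = 0 gives x = 9 (since 4·9^3 − 16·9^2 = 1620).
min ATC = 1620/9 + 58 − 16·9 + 2·9^2 = $256. That is the break-even price.
For $26 ≤ P < $256 the firm produces at a loss; below $26 it shuts down.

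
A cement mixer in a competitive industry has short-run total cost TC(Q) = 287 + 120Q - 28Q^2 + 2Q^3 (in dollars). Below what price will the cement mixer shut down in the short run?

The firm shuts down when price falls below the minimum of average variable cost. AVC = VC/Q = 120 - 28Q + 2Q^2.
At the minimum of AVC, MC = AVC. MC = 120 - 56Q + 6Q^2; setting MC = AVC gives 4Q^2 - 28Q = 0, so Q = 7. min AVC = 22.
So the shutdown price is $22.

$22 per unit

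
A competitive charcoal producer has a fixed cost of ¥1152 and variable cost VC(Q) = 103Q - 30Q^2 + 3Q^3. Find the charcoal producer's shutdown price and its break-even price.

Shutdown price = ¥28; break-even price = ¥199

AVC = 103 - 30Q + 3Q^2; minimized at Q = 5, giving min AVC = ¥28. That is the shutdown price.
ATC = 1152/Q + 103 - 30Q + 3Q^2. Setting dATC/dQ = −1152/Q^2 − 30 + 6Q = 0 gives Q = 8 (since 6·8^3 − 30·8^2 = 1152).
min ATC = 1152/8 + 103 − 30·8 + 3·8^2 = ¥199. That is the break-even price.
For ¥28 ≤ P < ¥199 the firm produces at a loss; below ¥28 it shuts down.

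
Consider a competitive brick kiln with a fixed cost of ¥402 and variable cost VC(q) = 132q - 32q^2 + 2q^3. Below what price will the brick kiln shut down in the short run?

¥4 per unit

The shutdown price is the minimum of AVC. VC = 132q - 32q^2 + 2q^3, so AVC = 132 - 32q + 2q^2.
At the minimum of AVC, MC = AVC. MC = 132 - 64q + 6q^2; setting MC = AVC gives 4q^2 - 32q = 0, so q = 8. min AVC = 4.
So the shutdown price is ¥4.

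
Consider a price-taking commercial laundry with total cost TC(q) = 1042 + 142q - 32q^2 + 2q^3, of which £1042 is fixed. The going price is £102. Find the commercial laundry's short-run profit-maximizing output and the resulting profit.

Profit = -£242 at q = 10

AVC = 142 - 32q + 2q^2 has its minimum £14 at q = 8; price £102 clears that bar, so the firm operates.
MC = 142 - 64q + 6q^2. Setting P = MC and taking the root on the rising branch gives q* = 10.
TR = 102·10 = 1020. TC = 1042 + 220 = 1262. Profit = 1020 − 1262 = -£242.
By producing, the firm covers all variable cost plus £800 of fixed cost; shutting down would lose the full £1042.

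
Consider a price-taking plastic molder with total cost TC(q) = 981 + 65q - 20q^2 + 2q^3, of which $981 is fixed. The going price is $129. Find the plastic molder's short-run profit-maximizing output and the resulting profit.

Profit = -$213 at q = 8

AVC = 65 - 20q + 2q^2; min AVC = $15 at q = 5. Since P = $129 ≥ min AVC, the firm produces.
MC = 65 - 40q + 6q^2. Setting P = MC and taking the root on the rising branch gives q* = 8.
TR = 129·8 = 1032. TC = 981 + 264 = 1245. Profit = 1032 − 1245 = -$213.
That loss of $213 beats the $981 the firm would lose by shutting down; producing recovers $768 of fixed cost.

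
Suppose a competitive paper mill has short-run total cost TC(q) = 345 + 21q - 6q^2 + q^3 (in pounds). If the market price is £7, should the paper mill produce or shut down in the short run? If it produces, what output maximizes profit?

Shut down

Variable cost is VC = 21q - 6q^2 + q^3, so AVC = VC/q = 21 - 6q + q^2 and MC = dTC/dq = 21 - 12q + 3q^2.
AVC is minimized where dAVC/dq = -6 + 2q = 0, at q = 3; min AVC = 21 - 6·3 + 3^2 = £12.
With P < min AVC (£7 < £12), every unit sold adds to the loss.
Best response: produce nothing and absorb the £345 fixed cost.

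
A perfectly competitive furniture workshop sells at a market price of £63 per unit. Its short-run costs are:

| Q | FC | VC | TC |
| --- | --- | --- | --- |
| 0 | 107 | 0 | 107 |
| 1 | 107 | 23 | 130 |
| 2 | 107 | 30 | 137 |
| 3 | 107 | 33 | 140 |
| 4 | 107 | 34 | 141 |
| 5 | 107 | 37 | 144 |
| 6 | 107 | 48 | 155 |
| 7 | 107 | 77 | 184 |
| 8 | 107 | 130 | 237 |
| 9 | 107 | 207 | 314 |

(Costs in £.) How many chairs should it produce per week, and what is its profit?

Compute π = P·Q − TC at each output: Q=0: -107; Q=1: -67; Q=2: -11; Q=3: 49; Q=4: 111; Q=5: 171; Q=6: 223; Q=7: 257; Q=8: 267; Q=9: 253.
Profit is maximized at Q = 8. AVC there is 130/8 = £16.25 ≤ P, so producing beats shutting down (which would give -£107).

Q = 8; profit = £267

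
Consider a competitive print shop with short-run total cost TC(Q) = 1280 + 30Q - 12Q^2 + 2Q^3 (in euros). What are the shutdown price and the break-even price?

Shutdown price = min AVC. AVC = 30 - 12Q + 2Q^2, with vertex at Q = 3 and minimum €12.
ATC = 1280/Q + 30 - 12Q + 2Q^2. Setting dATC/dQ = −1280/Q^2 − 12 + 4Q = 0 gives Q = 8 (since 4·8^3 − 12·8^2 = 1280).
min ATC = 1280/8 + 30 − 12·8 + 2·8^2 = €222. That is the break-even price.
For €12 ≤ P < €222 the firm produces at a loss; below €12 it shuts down.

Shutdown price = €12; break-even price = €222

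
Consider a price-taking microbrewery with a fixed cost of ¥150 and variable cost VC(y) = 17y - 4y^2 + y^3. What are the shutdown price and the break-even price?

Shutdown price = ¥13; break-even price = ¥52

Shutdown price = min AVC. AVC = 17 - 4y + y^2, with vertex at y = 2 and minimum ¥13.
ATC = 150/y + 17 - 4y + y^2. Setting dATC/dy = −150/y^2 − 4 + 2y = 0 gives y = 5 (since 2·5^3 − 4·5^2 = 150).
min ATC = 150/5 + 17 − 4·5 + 5^2 = ¥52. That is the break-even price.
For ¥13 ≤ P < ¥52 the firm produces at a loss; below ¥13 it shuts down.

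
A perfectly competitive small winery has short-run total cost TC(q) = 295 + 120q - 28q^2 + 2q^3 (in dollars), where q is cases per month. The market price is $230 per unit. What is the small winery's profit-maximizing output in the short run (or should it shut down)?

Variable cost is VC = 120q - 28q^2 + 2q^3, so AVC = VC/q = 120 - 28q + 2q^2 and MC = dTC/dq = 120 - 56q + 6q^2.
AVC hits its minimum where MC = AVC, at q = 7, giving min AVC = 120 - 28·7 + 2·7^2 = $22.
Since P = $230 ≥ min AVC = $22, price covers variable cost and the firm should produce.
Solving P = MC: -110 - 56q + 6q^2 = 0 ⇒ q = -5/3 or 11. On the upward-sloping branch, q* = 11.
Check: AVC at q = 11 is $54 ≤ P, so revenue covers variable cost.
Profit = P·q − TC = 230·11 − 889 = $1641.

Produce at q = 11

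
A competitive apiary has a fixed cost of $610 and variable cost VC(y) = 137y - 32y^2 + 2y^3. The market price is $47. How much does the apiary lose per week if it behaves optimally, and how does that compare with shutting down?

AVC = 137 - 32y + 2y^2; min AVC = $9 at y = 8. Since P = $47 ≥ min AVC, the firm produces.
With MC = 137 - 64y + 6y^2, P = MC on the upward-sloping part at y* = 9.
TR = 47·9 = 423. TC = 610 + 99 = 709. Profit = 423 − 709 = -$286.
By producing, the firm covers all variable cost plus $324 of fixed cost; shutting down would lose the full $610.

Profit = -$286 at y = 9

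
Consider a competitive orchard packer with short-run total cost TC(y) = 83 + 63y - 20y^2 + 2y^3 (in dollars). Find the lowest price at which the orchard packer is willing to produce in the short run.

The firm shuts down when price falls below the minimum of average variable cost. AVC = VC/y = 63 - 20y + 2y^2.
At the minimum of AVC, MC = AVC. MC = 63 - 40y + 6y^2; setting MC = AVC gives 4y^2 - 20y = 0, so y = 5. min AVC = 13.
So the shutdown price is $13.

$13 per unit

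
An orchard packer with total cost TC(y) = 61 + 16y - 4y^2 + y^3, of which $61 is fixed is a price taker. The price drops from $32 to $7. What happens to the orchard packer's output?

Output falls from 4 to 0 (the firm shuts down)

MC = 16 - 8y + 3y^2; the shutdown threshold is min AVC = $12 (at y = 2).
With P = $32 above the shutdown price, P = MC gives y = 4.
At P = $7 < min AVC = $12, price no longer covers variable cost at any output, so the firm shuts down: y = 0.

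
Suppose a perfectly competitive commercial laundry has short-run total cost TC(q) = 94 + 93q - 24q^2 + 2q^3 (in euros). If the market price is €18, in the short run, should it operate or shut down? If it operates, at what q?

Shut down

From TC, MC = TC'(q) = 93 - 48q + 6q^2 and AVC = VC/q = 93 - 24q + 2q^2.
AVC hits its minimum where MC = AVC, at q = 6, giving min AVC = 93 - 24·6 + 2·6^2 = €21.
P = €18 lies below min AVC = €21; no output level covers variable cost.
The firm minimizes its loss by shutting down and losing only its fixed cost of €94.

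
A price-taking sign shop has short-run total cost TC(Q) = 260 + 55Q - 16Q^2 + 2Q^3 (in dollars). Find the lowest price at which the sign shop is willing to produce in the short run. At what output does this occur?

Short-run supply begins at min AVC. From VC = 55Q - 16Q^2 + 2Q^3, AVC = 55 - 16Q + 2Q^2.
At the minimum of AVC, MC = AVC. MC = 55 - 32Q + 6Q^2; setting MC = AVC gives 4Q^2 - 16Q = 0, so Q = 4. min AVC = 23.
The firm shuts down for any P below $23.

$23 per unit, at Q = 4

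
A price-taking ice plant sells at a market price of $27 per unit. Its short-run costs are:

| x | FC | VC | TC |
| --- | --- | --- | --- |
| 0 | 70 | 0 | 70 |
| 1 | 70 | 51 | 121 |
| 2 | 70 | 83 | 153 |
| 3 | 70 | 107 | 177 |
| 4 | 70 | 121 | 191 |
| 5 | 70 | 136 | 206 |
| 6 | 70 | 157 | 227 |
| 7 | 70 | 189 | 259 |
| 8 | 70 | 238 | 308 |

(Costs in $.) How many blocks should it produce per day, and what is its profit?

x = 6; profit = -$65

Profit at each row (π = 27x − TC): x=0: -70; x=1: -94; x=2: -99; x=3: -96; x=4: -83; x=5: -71; x=6: -65; x=7: -70; x=8: -92.
Profit is maximized at x = 6. AVC there is 157/6 = $26.17 ≤ P, so producing beats shutting down (which would give -$70).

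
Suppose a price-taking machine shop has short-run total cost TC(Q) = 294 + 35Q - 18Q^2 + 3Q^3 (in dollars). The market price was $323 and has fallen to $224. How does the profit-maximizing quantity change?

Output falls from 8 to 7

AVC = 35 - 18Q + 3Q^2, minimized at Q = 3 where min AVC = $8. MC = 35 - 36Q + 9Q^2.
With P = $323 above the shutdown price, P = MC gives Q = 8.
At P = $224 ≥ min AVC, set P = MC: Q = 7. The firm stays open but cuts output.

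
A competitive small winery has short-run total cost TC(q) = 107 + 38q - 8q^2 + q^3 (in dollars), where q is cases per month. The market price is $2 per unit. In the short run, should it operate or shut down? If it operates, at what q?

Shut down

Variable cost is VC = 38q - 8q^2 + q^3, so AVC = VC/q = 38 - 8q + q^2 and MC = dTC/dq = 38 - 16q + 3q^2.
AVC is minimized where dAVC/dq = -8 + 2q = 0, at q = 4; min AVC = 38 - 8·4 + 4^2 = $22.
With P < min AVC ($2 < $22), every unit sold adds to the loss.
The firm minimizes its loss by shutting down and losing only its fixed cost of $107.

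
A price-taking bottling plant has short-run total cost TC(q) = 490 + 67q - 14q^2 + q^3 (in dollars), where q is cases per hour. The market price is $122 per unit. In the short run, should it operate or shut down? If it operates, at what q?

Variable cost is VC = 67q - 14q^2 + q^3, so AVC = VC/q = 67 - 14q + q^2 and MC = dTC/dq = 67 - 28q + 3q^2.
AVC is minimized where dAVC/dq = -14 + 2q = 0, at q = 7; min AVC = 67 - 14·7 + 7^2 = $18.
Since P = $122 ≥ min AVC = $18, price covers variable cost and the firm should produce.
Solving P = MC: -55 - 28q + 3q^2 = 0 ⇒ q = -5/3 or 11. On the upward-sloping branch, q* = 11.
Check: AVC at q = 11 is $34 ≤ P, so revenue covers variable cost.
Profit = P·q − TC = 122·11 − 864 = $478.

Produce at q = 11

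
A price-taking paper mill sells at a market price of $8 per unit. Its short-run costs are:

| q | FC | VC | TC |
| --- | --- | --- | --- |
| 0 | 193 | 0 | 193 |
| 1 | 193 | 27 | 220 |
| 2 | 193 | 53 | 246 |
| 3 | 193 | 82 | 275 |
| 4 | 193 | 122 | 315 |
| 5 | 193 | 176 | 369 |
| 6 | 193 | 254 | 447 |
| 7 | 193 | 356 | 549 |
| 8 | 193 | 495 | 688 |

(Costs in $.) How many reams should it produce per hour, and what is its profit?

Compute π = P·q − TC at each output: q=0: -193; q=1: -212; q=2: -230; q=3: -251; q=4: -283; q=5: -329; q=6: -399; q=7: -493; q=8: -624.
Profit is highest at q = 0. Equivalently, the lowest AVC in the table is 53/2 ≈ $26.50 at q = 2, and P = $8 falls below it — price never covers variable cost, so the firm shuts down and loses only its fixed cost.

q = 0 (shut down); profit = -$193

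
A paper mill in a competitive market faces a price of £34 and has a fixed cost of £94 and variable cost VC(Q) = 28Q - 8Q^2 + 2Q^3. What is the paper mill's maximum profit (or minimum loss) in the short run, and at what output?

AVC = 28 - 8Q + 2Q^2; min AVC = £20 at Q = 2. Since P = £34 ≥ min AVC, the firm produces.
With MC = 28 - 16Q + 6Q^2, P = MC on the upward-sloping part at Q* = 3.
TR = 34·3 = 102. TC = 94 + 66 = 160. Profit = 102 − 160 = -£58.
That loss of £58 beats the £94 the firm would lose by shutting down; producing recovers £36 of fixed cost.

Profit = -£58 at Q = 3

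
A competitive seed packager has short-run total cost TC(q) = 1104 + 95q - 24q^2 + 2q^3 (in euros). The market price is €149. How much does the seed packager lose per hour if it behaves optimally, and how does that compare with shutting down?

AVC = 95 - 24q + 2q^2; min AVC = €23 at q = 6. Since P = €149 ≥ min AVC, the firm produces.
With MC = 95 - 48q + 6q^2, P = MC on the upward-sloping part at q* = 9.
TR = 149·9 = 1341. TC = 1104 + 369 = 1473. Profit = 1341 − 1473 = -€132.
By producing, the firm covers all variable cost plus €972 of fixed cost; shutting down would lose the full €1104.

Profit = -€132 at q = 9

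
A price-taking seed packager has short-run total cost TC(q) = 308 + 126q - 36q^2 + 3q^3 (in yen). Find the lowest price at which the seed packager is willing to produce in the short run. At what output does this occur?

¥18 per unit, at q = 6

Short-run supply begins at min AVC. From VC = 126q - 36q^2 + 3q^3, AVC = 126 - 36q + 3q^2.
At the minimum of AVC, MC = AVC. MC = 126 - 72q + 9q^2; setting MC = AVC gives 6q^2 - 36q = 0, so q = 6. min AVC = 18.
For P < ¥18 the firm produces nothing.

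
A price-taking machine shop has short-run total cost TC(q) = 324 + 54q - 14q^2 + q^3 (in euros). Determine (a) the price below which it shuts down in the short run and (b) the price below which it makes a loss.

Shutdown price = €5; break-even price = €45

AVC = 54 - 14q + q^2; minimized at q = 7, giving min AVC = €5. That is the shutdown price.
ATC = 324/q + 54 - 14q + q^2. Setting dATC/dq = −324/q^2 − 14 + 2q = 0 gives q = 9 (since 2·9^3 − 14·9^2 = 324).
min ATC = 324/9 + 54 − 14·9 + 9^2 = €45. That is the break-even price.
Between these two prices the firm operates at a loss; above €45 it earns a profit.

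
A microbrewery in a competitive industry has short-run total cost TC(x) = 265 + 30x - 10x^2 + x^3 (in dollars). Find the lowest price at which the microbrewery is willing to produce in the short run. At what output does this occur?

$5 per unit, at x = 5

The shutdown price is the minimum of AVC. VC = 30x - 10x^2 + x^3, so AVC = 30 - 10x + x^2.
At the minimum of AVC, MC = AVC. MC = 30 - 20x + 3x^2; setting MC = AVC gives 2x^2 - 10x = 0, so x = 5. min AVC = 5.
So the shutdown price is $5.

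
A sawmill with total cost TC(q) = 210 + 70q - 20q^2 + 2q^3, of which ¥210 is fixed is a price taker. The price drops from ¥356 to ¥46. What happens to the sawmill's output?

Output falls from 11 to 6

AVC = 70 - 20q + 2q^2, minimized at q = 5 where min AVC = ¥20. MC = 70 - 40q + 6q^2.
With P = ¥356 above the shutdown price, P = MC gives q = 11.
At P = ¥46 ≥ min AVC, set P = MC: q = 6. The firm stays open but cuts output.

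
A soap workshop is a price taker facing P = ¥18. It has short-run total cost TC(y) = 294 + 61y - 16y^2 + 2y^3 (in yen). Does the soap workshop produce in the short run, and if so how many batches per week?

Strip out fixed cost: VC = 61y - 16y^2 + 2y^3. Then AVC = 61 - 16y + 2y^2 and MC = 61 - 32y + 6y^2.
AVC is minimized where dAVC/dy = -16 + 4y = 0, at y = 4; min AVC = 61 - 16·4 + 2·4^2 = ¥29.
Since P = ¥18 < min AVC = ¥29, price fails to cover variable cost at any output.
Shutting down limits the loss to fixed cost, ¥294.

Shut down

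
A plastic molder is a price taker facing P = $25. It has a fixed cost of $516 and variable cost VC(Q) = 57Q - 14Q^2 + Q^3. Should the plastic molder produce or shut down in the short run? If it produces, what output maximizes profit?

Produce at Q = 8

Variable cost is VC = 57Q - 14Q^2 + Q^3, so AVC = VC/Q = 57 - 14Q + Q^2 and MC = dTC/dQ = 57 - 28Q + 3Q^2.
AVC hits its minimum where MC = AVC, at Q = 7, giving min AVC = 57 - 14·7 + 7^2 = $8.
Because $25 ≥ $8, revenue can cover variable cost; the firm operates.
P = MC gives 32 - 28Q + 3Q^2 = 0, with roots 4/3 and 8. Take the larger (rising MC): Q* = 8.
Check: AVC at Q = 8 is $9 ≤ P, so revenue covers variable cost.
Profit = P·Q − TC = 25·8 − 588 = -$388, a loss, but smaller than the $516 fixed cost the firm would lose by shutting down.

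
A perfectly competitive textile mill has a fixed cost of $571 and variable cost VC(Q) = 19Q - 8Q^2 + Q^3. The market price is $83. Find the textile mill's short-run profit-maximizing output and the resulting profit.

AVC = 19 - 8Q + Q^2 has its minimum $3 at Q = 4; price $83 clears that bar, so the firm operates.
With MC = 19 - 16Q + 3Q^2, P = MC on the upward-sloping part at Q* = 8.
TR = 83·8 = 664. TC = 571 + 152 = 723. Profit = 664 − 723 = -$59.
By producing, the firm covers all variable cost plus $512 of fixed cost; shutting down would lose the full $571.

Profit = -$59 at Q = 8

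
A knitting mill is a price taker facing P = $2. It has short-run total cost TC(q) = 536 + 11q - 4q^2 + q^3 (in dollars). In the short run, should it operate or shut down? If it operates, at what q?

Shut down

From TC, MC = TC'(q) = 11 - 8q + 3q^2 and AVC = VC/q = 11 - 4q + q^2.
AVC hits its minimum where MC = AVC, at q = 2, giving min AVC = 11 - 4·2 + 2^2 = $7.
Since P = $2 < min AVC = $7, price fails to cover variable cost at any output.
Best response: produce nothing and absorb the $536 fixed cost.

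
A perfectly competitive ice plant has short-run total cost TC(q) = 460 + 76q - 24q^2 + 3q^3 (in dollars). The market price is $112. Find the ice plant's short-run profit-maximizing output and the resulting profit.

Profit = -$28 at q = 6

AVC = 76 - 24q + 3q^2 has its minimum $28 at q = 4; price $112 clears that bar, so the firm operates.
MC = 76 - 48q + 9q^2. Setting P = MC and taking the root on the rising branch gives q* = 6.
TR = 112·6 = 672. TC = 460 + 240 = 700. Profit = 672 − 700 = -$28.
Shutting down would mean losing the fixed cost of $460, so operating at a loss of $28 is better by $432.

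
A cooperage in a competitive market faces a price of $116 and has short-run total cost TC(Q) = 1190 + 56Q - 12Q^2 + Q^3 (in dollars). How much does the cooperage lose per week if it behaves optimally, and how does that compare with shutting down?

Profit = -$390 at Q = 10

AVC = 56 - 12Q + Q^2; min AVC = $20 at Q = 6. Since P = $116 ≥ min AVC, the firm produces.
MC = 56 - 24Q + 3Q^2. Setting P = MC and taking the root on the rising branch gives Q* = 10.
TR = 116·10 = 1160. TC = 1190 + 360 = 1550. Profit = 1160 − 1550 = -$390.
Shutting down would mean losing the fixed cost of $1190, so operating at a loss of $390 is better by $800.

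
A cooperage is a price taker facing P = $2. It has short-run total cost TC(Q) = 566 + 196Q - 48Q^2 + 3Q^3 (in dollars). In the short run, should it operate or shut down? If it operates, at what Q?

Strip out fixed cost: VC = 196Q - 48Q^2 + 3Q^3. Then AVC = 196 - 48Q + 3Q^2 and MC = 196 - 96Q + 9Q^2.
The AVC parabola has its vertex at Q = 48/6 = 8, where AVC = 196 - 48·8 + 3·8^2 = $4.
With P < min AVC ($2 < $4), every unit sold adds to the loss.
The firm minimizes its loss by shutting down and losing only its fixed cost of $566.

Shut down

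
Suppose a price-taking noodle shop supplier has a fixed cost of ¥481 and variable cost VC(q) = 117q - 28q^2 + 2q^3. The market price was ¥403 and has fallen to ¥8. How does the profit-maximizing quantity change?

MC = 117 - 56q + 6q^2; the shutdown threshold is min AVC = ¥19 (at q = 7).
At P = ¥403 ≥ min AVC, set P = MC on the rising branch: q = 13.
At P = ¥8 < min AVC = ¥19, price no longer covers variable cost at any output, so the firm shuts down: q = 0.

Output falls from 13 to 0 (the firm shuts down)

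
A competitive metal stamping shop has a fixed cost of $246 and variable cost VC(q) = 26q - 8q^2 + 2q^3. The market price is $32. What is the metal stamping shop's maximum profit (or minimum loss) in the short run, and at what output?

Profit = -$210 at q = 3

AVC = 26 - 8q + 2q^2 has its minimum $18 at q = 2; price $32 clears that bar, so the firm operates.
With MC = 26 - 16q + 6q^2, P = MC on the upward-sloping part at q* = 3.
TR = 32·3 = 96. TC = 246 + 60 = 306. Profit = 96 − 306 = -$210.
Shutting down would mean losing the fixed cost of $246, so operating at a loss of $210 is better by $36.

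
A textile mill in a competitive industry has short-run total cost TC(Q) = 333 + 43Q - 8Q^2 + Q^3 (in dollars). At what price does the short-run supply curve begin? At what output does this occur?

$27 per unit, at Q = 4

The firm shuts down when price falls below the minimum of average variable cost. AVC = VC/Q = 43 - 8Q + Q^2.
dAVC/dQ = -8 + 2Q = 0 gives Q = 4. min AVC = 43 - 8·4 + 4^2 = 27.
For P < $27 the firm produces nothing.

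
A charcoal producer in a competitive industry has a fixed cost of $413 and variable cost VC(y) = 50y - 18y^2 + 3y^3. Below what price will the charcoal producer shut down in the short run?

$23 per unit

Short-run supply begins at min AVC. From VC = 50y - 18y^2 + 3y^3, AVC = 50 - 18y + 3y^2.
dAVC/dy = -18 + 6y = 0 gives y = 3. min AVC = 50 - 18·3 + 3·3^2 = 23.
For P < $23 the firm produces nothing.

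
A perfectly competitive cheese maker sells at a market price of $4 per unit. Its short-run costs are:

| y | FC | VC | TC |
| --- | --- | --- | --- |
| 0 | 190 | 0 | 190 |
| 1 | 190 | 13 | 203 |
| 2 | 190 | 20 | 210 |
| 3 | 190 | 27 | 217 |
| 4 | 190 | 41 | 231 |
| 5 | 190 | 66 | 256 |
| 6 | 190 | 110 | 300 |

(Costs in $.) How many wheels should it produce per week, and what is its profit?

Profit at each row (π = 4y − TC): y=0: -190; y=1: -199; y=2: -202; y=3: -205; y=4: -215; y=5: -236; y=6: -276.
Profit is highest at y = 0. Equivalently, the lowest AVC in the table is 27/3 ≈ $9 at y = 3, and P = $4 falls below it — price never covers variable cost, so the firm shuts down and loses only its fixed cost.

y = 0 (shut down); profit = -$190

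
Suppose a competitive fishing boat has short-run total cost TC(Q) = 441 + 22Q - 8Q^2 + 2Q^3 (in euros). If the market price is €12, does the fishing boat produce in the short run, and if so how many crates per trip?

Shut down

Variable cost is VC = 22Q - 8Q^2 + 2Q^3, so AVC = VC/Q = 22 - 8Q + 2Q^2 and MC = dTC/dQ = 22 - 16Q + 6Q^2.
AVC hits its minimum where MC = AVC, at Q = 2, giving min AVC = 22 - 8·2 + 2·2^2 = €14.
P = €12 lies below min AVC = €14; no output level covers variable cost.
Best response: produce nothing and absorb the €441 fixed cost.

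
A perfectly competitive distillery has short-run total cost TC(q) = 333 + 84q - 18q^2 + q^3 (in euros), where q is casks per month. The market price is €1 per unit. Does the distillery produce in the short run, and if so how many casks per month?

Shut down

Variable cost is VC = 84q - 18q^2 + q^3, so AVC = VC/q = 84 - 18q + q^2 and MC = dTC/dq = 84 - 36q + 3q^2.
The AVC parabola has its vertex at q = 18/2 = 9, where AVC = 84 - 18·9 + 9^2 = €3.
With P < min AVC (€1 < €3), every unit sold adds to the loss.
Shutting down limits the loss to fixed cost, €333.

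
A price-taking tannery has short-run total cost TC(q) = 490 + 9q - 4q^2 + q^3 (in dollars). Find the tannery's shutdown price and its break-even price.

Shutdown price = $5; break-even price = $100

AVC = 9 - 4q + q^2; minimized at q = 2, giving min AVC = $5. That is the shutdown price.
ATC = 490/q + 9 - 4q + q^2. Setting dATC/dq = −490/q^2 − 4 + 2q = 0 gives q = 7 (since 2·7^3 − 4·7^2 = 490).
min ATC = 490/7 + 9 − 4·7 + 7^2 = $100. That is the break-even price.
For $5 ≤ P < $100 the firm produces at a loss; below $5 it shuts down.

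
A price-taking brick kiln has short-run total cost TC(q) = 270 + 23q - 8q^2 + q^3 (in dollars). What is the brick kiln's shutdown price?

Short-run supply begins at min AVC. From VC = 23q - 8q^2 + q^3, AVC = 23 - 8q + q^2.
At the minimum of AVC, MC = AVC. MC = 23 - 16q + 3q^2; setting MC = AVC gives 2q^2 - 8q = 0, so q = 4. min AVC = 7.
So the shutdown price is $7.

$7 per unit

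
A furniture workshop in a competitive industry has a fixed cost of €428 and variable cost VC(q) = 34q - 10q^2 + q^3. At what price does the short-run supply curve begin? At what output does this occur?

The firm shuts down when price falls below the minimum of average variable cost. AVC = VC/q = 34 - 10q + q^2.
At the minimum of AVC, MC = AVC. MC = 34 - 20q + 3q^2; setting MC = AVC gives 2q^2 - 10q = 0, so q = 5. min AVC = 9.
So the shutdown price is €9.

€9 per unit, at q = 5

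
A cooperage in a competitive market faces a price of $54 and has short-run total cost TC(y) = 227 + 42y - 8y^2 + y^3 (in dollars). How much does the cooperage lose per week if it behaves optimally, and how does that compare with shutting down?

Profit = -$83 at y = 6

AVC = 42 - 8y + y^2 has its minimum $26 at y = 4; price $54 clears that bar, so the firm operates.
MC = 42 - 16y + 3y^2. Setting P = MC and taking the root on the rising branch gives y* = 6.
TR = 54·6 = 324. TC = 227 + 180 = 407. Profit = 324 − 407 = -$83.
That loss of $83 beats the $227 the firm would lose by shutting down; producing recovers $144 of fixed cost.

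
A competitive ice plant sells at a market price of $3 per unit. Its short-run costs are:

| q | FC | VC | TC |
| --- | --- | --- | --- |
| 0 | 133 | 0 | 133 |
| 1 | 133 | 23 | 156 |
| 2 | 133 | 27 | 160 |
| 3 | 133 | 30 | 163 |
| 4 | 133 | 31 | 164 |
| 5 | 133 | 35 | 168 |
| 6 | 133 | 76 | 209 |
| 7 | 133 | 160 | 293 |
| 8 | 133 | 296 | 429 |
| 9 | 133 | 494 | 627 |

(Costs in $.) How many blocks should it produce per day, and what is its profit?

Tabulate TR − TC: q=0: -133; q=1: -153; q=2: -154; q=3: -154; q=4: -152; q=5: -153; q=6: -191; q=7: -272; q=8: -405; q=9: -600.
Profit is highest at q = 0. Equivalently, the lowest AVC in the table is 35/5 ≈ $7 at q = 5, and P = $3 falls below it — price never covers variable cost, so the firm shuts down and loses only its fixed cost.

q = 0 (shut down); profit = -$133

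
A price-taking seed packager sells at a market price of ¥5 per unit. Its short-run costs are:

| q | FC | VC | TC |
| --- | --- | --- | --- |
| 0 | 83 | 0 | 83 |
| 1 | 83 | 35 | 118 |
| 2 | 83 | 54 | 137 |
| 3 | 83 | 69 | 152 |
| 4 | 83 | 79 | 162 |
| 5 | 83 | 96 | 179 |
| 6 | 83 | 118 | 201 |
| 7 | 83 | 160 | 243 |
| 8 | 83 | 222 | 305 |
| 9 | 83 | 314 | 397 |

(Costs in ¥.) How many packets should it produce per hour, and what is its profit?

q = 0 (shut down); profit = -¥83

Tabulate TR − TC: q=0: -83; q=1: -113; q=2: -127; q=3: -137; q=4: -142; q=5: -154; q=6: -171; q=7: -208; q=8: -265; q=9: -352.
Profit is highest at q = 0. Equivalently, the lowest AVC in the table is 96/5 ≈ ¥19.20 at q = 5, and P = ¥5 falls below it — price never covers variable cost, so the firm shuts down and loses only its fixed cost.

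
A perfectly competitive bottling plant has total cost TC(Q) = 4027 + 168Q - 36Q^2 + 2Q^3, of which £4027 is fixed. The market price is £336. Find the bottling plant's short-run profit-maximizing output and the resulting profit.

AVC = 168 - 36Q + 2Q^2 has its minimum £6 at Q = 9; price £336 clears that bar, so the firm operates.
With MC = 168 - 72Q + 6Q^2, P = MC on the upward-sloping part at Q* = 14.
TR = 336·14 = 4704. TC = 4027 + 784 = 4811. Profit = 4704 − 4811 = -£107.
That loss of £107 beats the £4027 the firm would lose by shutting down; producing recovers £3920 of fixed cost.

Profit = -£107 at Q = 14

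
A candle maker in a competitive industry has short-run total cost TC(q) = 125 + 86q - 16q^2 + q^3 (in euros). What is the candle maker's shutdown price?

The shutdown price is the minimum of AVC. VC = 86q - 16q^2 + q^3, so AVC = 86 - 16q + q^2.
At the minimum of AVC, MC = AVC. MC = 86 - 32q + 3q^2; setting MC = AVC gives 2q^2 - 16q = 0, so q = 8. min AVC = 22.
So the shutdown price is €22.

€22 per unit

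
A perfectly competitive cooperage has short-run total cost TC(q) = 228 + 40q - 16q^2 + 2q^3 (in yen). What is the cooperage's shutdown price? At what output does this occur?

Short-run supply begins at min AVC. From VC = 40q - 16q^2 + 2q^3, AVC = 40 - 16q + 2q^2.
dAVC/dq = -16 + 4q = 0 gives q = 4. min AVC = 40 - 16·4 + 2·4^2 = 8.
The firm shuts down for any P below ¥8.

¥8 per unit, at q = 4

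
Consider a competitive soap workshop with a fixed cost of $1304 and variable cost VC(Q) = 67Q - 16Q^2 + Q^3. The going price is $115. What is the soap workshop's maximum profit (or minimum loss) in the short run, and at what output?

Profit = -$152 at Q = 12

AVC = 67 - 16Q + Q^2; min AVC = $3 at Q = 8. Since P = $115 ≥ min AVC, the firm produces.
With MC = 67 - 32Q + 3Q^2, P = MC on the upward-sloping part at Q* = 12.
TR = 115·12 = 1380. TC = 1304 + 228 = 1532. Profit = 1380 − 1532 = -$152.
Shutting down would mean losing the fixed cost of $1304, so operating at a loss of $152 is better by $1152.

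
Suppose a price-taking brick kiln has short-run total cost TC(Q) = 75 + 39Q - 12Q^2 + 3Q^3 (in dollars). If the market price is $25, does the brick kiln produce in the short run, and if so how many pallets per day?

Shut down

Strip out fixed cost: VC = 39Q - 12Q^2 + 3Q^3. Then AVC = 39 - 12Q + 3Q^2 and MC = 39 - 24Q + 9Q^2.
AVC hits its minimum where MC = AVC, at Q = 2, giving min AVC = 39 - 12·2 + 3·2^2 = $27.
P = $25 lies below min AVC = $27; no output level covers variable cost.
The firm minimizes its loss by shutting down and losing only its fixed cost of $75.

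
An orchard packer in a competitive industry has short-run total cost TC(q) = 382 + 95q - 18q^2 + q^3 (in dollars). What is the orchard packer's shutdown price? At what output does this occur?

The firm shuts down when price falls below the minimum of average variable cost. AVC = VC/q = 95 - 18q + q^2.
dAVC/dq = -18 + 2q = 0 gives q = 9. min AVC = 95 - 18·9 + 9^2 = 14.
For P < $14 the firm produces nothing.

$14 per unit, at q = 9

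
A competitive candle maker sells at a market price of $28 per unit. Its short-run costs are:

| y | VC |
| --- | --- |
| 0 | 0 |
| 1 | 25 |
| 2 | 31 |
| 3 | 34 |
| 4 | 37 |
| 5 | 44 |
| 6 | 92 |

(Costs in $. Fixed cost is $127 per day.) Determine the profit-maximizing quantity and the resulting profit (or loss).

y = 5; profit = -$31

Compute π = P·y − TC at each output: y=0: -127; y=1: -124; y=2: -102; y=3: -77; y=4: -52; y=5: -31; y=6: -51.
Profit is maximized at y = 5. AVC there is 44/5 = $8.80 ≤ P, so producing beats shutting down (which would give -$127).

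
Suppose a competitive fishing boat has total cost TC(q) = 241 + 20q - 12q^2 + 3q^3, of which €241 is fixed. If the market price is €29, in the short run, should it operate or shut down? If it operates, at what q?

Strip out fixed cost: VC = 20q - 12q^2 + 3q^3. Then AVC = 20 - 12q + 3q^2 and MC = 20 - 24q + 9q^2.
The AVC parabola has its vertex at q = 12/6 = 2, where AVC = 20 - 12·2 + 3·2^2 = €8.
Since P = €29 ≥ min AVC = €8, price covers variable cost and the firm should produce.
Solving P = MC: -9 - 24q + 9q^2 = 0 ⇒ q = -1/3 or 3. On the upward-sloping branch, q* = 3.
Check: AVC at q = 3 is €11 ≤ P, so revenue covers variable cost.
Profit = P·q − TC = 29·3 − 274 = -€187, a loss, but smaller than the €241 fixed cost the firm would lose by shutting down.

Produce at q = 3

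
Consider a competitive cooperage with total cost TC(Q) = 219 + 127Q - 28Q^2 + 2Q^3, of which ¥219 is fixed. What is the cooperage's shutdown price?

Short-run supply begins at min AVC. From VC = 127Q - 28Q^2 + 2Q^3, AVC = 127 - 28Q + 2Q^2.
At the minimum of AVC, MC = AVC. MC = 127 - 56Q + 6Q^2; setting MC = AVC gives 4Q^2 - 28Q = 0, so Q = 7. min AVC = 29.
The firm shuts down for any P below ¥29.

¥29 per unit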